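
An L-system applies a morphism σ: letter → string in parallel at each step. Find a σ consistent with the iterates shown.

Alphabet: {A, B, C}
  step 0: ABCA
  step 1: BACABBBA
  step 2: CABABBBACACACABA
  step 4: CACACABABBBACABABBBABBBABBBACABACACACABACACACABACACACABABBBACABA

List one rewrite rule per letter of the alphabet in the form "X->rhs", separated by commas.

  step 1 ⇒ step 2: BACABBBA ⇒ CA·BA·BB·BA·CA·CA·CA·BA
    A ↦ BA
    B ↦ CA
    C ↦ BB

A->BA, B->CA, C->BB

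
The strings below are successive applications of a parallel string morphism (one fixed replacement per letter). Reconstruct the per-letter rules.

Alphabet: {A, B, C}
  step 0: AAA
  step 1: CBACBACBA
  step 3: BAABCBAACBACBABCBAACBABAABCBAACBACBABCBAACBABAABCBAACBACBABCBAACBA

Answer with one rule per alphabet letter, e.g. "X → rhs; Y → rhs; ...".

A->CBA, B->BAA, C->BC

  step 0 ⇒ step 1: AAA ⇒ CBA·CBA·CBA
    A ↦ CBA
    B ↦ BAA  (constrained at step 1)
    C ↦ BC  (constrained at step 1)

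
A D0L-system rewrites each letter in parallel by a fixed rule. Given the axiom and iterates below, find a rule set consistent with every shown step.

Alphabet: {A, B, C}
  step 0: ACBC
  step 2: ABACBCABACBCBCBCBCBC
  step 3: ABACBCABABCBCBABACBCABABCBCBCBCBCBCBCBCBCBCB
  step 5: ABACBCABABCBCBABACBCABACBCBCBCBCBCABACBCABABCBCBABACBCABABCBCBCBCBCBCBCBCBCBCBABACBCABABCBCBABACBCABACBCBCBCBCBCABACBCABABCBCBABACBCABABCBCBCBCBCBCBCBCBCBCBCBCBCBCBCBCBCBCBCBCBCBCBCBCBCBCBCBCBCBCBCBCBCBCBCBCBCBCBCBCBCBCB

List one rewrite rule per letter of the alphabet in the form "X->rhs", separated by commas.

A->ABA, B->CBC, C->B

  step 2 ⇒ step 3: ABACBCABACBCBCBCBCBC ⇒ ABA·CBC·ABA·B·CBC·B·ABA·CBC·ABA·B·CBC·B·CBC·B·CBC·B·CBC·B·CBC·B
    A ↦ ABA
    B ↦ CBC
    C ↦ B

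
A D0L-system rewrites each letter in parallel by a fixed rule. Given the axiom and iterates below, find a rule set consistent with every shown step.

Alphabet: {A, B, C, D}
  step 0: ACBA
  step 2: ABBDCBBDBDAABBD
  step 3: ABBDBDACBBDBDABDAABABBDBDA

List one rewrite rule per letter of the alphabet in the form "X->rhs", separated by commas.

  step 2 ⇒ step 3: ABBDCBBDBDAABBD ⇒ AB·BD·BD·A·CB·BD·BD·A·BD·A·AB·AB·BD·BD·A
    A ↦ AB
    B ↦ BD
    C ↦ CB
    D ↦ A

A->AB, B->BD, C->CB, D->A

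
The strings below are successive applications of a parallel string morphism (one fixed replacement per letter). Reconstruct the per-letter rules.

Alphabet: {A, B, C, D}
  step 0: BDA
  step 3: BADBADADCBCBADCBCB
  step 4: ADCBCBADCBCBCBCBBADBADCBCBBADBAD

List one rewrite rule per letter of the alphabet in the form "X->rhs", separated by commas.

  step 3 ⇒ step 4: BADBADADCBCBADCBCB ⇒ AD·CB·CB·AD·CB·CB·CB·CB·B·AD·B·AD·CB·CB·B·AD·B·AD
    A ↦ CB
    B ↦ AD
    C ↦ B
    D ↦ CB

A->CB, B->AD, C->B, D->CB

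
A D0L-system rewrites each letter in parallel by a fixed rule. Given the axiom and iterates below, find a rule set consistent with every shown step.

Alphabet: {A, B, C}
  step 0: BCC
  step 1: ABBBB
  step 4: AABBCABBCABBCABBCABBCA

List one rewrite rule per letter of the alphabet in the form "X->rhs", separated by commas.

A->CA, B->A, C->BB

  step 0 ⇒ step 1: BCC ⇒ A·BB·BB
    B ↦ A
    C ↦ BB
    A ↦ CA  (constrained at step 1)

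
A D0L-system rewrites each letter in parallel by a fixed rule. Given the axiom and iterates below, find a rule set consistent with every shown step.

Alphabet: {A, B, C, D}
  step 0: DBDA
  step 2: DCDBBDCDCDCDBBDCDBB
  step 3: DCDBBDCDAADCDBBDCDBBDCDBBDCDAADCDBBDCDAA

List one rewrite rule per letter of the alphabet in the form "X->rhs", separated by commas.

A->C, B->A, C->BB, D->DCD

  step 2 ⇒ step 3: DCDBBDCDCDCDBBDCDBB ⇒ DCD·BB·DCD·A·A·DCD·BB·DCD·BB·DCD·BB·DCD·A·A·DCD·BB·DCD·A·A
    B ↦ A
    C ↦ BB
    D ↦ DCD
    A ↦ C  (constrained at step 0)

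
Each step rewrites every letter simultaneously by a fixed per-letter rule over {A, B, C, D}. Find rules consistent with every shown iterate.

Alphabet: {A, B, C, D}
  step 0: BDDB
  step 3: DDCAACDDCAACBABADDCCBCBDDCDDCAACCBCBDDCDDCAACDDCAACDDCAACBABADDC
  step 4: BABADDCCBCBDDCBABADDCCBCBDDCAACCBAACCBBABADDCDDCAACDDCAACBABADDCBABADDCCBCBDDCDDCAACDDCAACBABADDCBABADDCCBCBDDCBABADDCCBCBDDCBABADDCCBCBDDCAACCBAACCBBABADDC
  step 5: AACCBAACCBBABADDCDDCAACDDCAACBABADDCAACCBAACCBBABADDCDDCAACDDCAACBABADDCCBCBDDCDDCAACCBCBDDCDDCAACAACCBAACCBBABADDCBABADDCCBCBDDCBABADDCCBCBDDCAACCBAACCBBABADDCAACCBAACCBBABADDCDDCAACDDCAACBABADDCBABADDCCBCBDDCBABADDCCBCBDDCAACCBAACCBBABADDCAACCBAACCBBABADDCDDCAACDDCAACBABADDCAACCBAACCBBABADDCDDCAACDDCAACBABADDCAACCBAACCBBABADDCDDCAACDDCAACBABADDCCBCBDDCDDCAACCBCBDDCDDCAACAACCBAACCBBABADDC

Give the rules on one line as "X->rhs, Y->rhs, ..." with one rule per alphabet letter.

  step 4 ⇒ step 5: BABADDCCBCBDDCBABADDCCBCBDDCAACCBAACCBBABADDCDDCAACDDCAACBABADDCBABADDCCBCBDDCDDCAACDDCAACBABADDCBABADDCCBCBDDCBABADDCCBCBDDCBABADDCCBCBDDCAACCBAACCBBABADDC ⇒ AAC·CB·AAC·CB·BA·BA·DDC·DDC·AAC·DDC·AAC·BA·BA·DDC·AAC·CB·AAC·CB·BA·BA·DDC·DDC·AAC·DDC·AAC·BA·BA·DDC·CB·CB·DDC·DDC·AAC·CB·CB·DDC·DDC·AAC·AAC·CB·AAC·CB·BA·BA·DDC·BA·BA·DDC·CB·CB·DDC·BA·BA·DDC·CB·CB·DDC·AAC·CB·AAC·CB·BA·BA·DDC·AAC·CB·AAC·CB·BA·BA·DDC·DDC·AAC·DDC·AAC·BA·BA·DDC·BA·BA·DDC·CB·CB·DDC·BA·BA·DDC·CB·CB·DDC·AAC·CB·AAC·CB·BA·BA·DDC·AAC·CB·AAC·CB·BA·BA·DDC·DDC·AAC·DDC·AAC·BA·BA·DDC·AAC·CB·AAC·CB·BA·BA·DDC·DDC·AAC·DDC·AAC·BA·BA·DDC·AAC·CB·AAC·CB·BA·BA·DDC·DDC·AAC·DDC·AAC·BA·BA·DDC·CB·CB·DDC·DDC·AAC·CB·CB·DDC·DDC·AAC·AAC·CB·AAC·CB·BA·BA·DDC
    A ↦ CB
    B ↦ AAC
    C ↦ DDC
    D ↦ BA

A->CB, B->AAC, C->DDC, D->BA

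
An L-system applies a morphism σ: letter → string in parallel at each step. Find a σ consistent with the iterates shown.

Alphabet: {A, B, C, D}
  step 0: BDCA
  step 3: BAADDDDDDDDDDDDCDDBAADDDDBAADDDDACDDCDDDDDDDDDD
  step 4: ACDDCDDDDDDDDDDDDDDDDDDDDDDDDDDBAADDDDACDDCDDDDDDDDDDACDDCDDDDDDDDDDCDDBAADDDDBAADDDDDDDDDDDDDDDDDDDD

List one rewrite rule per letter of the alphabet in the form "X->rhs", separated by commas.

  step 3 ⇒ step 4: BAADDDDDDDDDDDDCDDBAADDDDBAADDDDACDDCDDDDDDDDDD ⇒ A·CDD·CDD·DD·DD·DD·DD·DD·DD·DD·DD·DD·DD·DD·DD·BAA·DD·DD·A·CDD·CDD·DD·DD·DD·DD·A·CDD·CDD·DD·DD·DD·DD·CDD·BAA·DD·DD·BAA·DD·DD·DD·DD·DD·DD·DD·DD·DD·DD
    A ↦ CDD
    B ↦ A
    C ↦ BAA
    D ↦ DD

A->CDD, B->A, C->BAA, D->DD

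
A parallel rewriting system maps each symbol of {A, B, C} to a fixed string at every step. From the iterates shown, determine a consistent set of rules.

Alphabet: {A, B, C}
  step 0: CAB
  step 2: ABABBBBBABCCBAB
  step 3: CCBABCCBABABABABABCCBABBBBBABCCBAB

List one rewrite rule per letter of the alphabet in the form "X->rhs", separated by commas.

  step 2 ⇒ step 3: ABABBBBBABCCBAB ⇒ CCB·AB·CCB·AB·AB·AB·AB·AB·CCB·AB·BB·BB·AB·CCB·AB
    A ↦ CCB
    B ↦ AB
    C ↦ BB

A->CCB, B->AB, C->BB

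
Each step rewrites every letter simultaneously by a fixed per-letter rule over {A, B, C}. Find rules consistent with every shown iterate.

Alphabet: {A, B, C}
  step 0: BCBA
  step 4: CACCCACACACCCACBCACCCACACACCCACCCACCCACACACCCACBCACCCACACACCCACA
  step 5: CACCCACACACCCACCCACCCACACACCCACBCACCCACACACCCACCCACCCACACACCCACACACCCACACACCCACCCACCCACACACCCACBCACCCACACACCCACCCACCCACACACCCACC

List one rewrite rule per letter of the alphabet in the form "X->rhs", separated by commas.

  step 4 ⇒ step 5: CACCCACACACCCACBCACCCACACACCCACCCACCCACACACCCACBCACCCACACACCCACA ⇒ CA·CC·CA·CA·CA·CC·CA·CC·CA·CC·CA·CA·CA·CC·CA·CB·CA·CC·CA·CA·CA·CC·CA·CC·CA·CC·CA·CA·CA·CC·CA·CA·CA·CC·CA·CA·CA·CC·CA·CC·CA·CC·CA·CA·CA·CC·CA·CB·CA·CC·CA·CA·CA·CC·CA·CC·CA·CC·CA·CA·CA·CC·CA·CC
    A ↦ CC
    B ↦ CB
    C ↦ CA

A->CC, B->CB, C->CA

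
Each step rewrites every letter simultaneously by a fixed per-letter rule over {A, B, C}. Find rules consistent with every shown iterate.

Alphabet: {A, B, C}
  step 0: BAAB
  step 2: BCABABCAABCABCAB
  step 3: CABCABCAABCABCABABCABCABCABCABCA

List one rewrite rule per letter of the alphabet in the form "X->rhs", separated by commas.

  step 2 ⇒ step 3: BCABABCAABCABCAB ⇒ CA·BC·AB·CA·AB·CA·BC·AB·AB·CA·BC·AB·CA·BC·AB·CA
    A ↦ AB
    B ↦ CA
    C ↦ BC

A->AB, B->CA, C->BC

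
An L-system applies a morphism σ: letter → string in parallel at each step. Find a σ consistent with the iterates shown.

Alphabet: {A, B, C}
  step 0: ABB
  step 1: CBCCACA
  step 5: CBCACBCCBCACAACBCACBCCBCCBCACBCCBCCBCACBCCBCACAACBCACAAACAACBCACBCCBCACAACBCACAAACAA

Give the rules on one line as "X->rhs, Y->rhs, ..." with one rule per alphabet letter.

  step 0 ⇒ step 1: ABB ⇒ CBC·CA·CA
    A ↦ CBC
    B ↦ CA
    C ↦ A  (constrained at step 1)

A->CBC, B->CA, C->A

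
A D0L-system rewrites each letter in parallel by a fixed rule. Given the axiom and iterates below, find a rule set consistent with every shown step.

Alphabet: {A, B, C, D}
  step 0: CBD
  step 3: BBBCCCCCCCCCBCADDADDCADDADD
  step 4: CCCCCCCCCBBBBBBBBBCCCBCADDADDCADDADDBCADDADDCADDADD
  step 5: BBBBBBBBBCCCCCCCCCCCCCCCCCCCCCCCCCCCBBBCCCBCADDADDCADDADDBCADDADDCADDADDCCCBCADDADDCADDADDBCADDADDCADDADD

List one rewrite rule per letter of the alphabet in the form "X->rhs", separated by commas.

A->C, B->CCC, C->B, D->ADD

  step 4 ⇒ step 5: CCCCCCCCCBBBBBBBBBCCCBCADDADDCADDADDBCADDADDCADDADD ⇒ B·B·B·B·B·B·B·B·B·CCC·CCC·CCC·CCC·CCC·CCC·CCC·CCC·CCC·B·B·B·CCC·B·C·ADD·ADD·C·ADD·ADD·B·C·ADD·ADD·C·ADD·ADD·CCC·B·C·ADD·ADD·C·ADD·ADD·B·C·ADD·ADD·C·ADD·ADD
    A ↦ C
    B ↦ CCC
    C ↦ B
    D ↦ ADD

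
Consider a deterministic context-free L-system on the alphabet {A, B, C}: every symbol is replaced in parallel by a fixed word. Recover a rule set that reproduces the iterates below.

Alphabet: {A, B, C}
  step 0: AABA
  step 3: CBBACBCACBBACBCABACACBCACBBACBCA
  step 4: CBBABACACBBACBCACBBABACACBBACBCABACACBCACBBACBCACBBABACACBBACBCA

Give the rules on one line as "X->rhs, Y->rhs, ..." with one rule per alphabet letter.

A->CA, B->BA, C->CB

  step 3 ⇒ step 4: CBBACBCACBBACBCABACACBCACBBACBCA ⇒ CB·BA·BA·CA·CB·BA·CB·CA·CB·BA·BA·CA·CB·BA·CB·CA·BA·CA·CB·CA·CB·BA·CB·CA·CB·BA·BA·CA·CB·BA·CB·CA
    A ↦ CA
    B ↦ BA
    C ↦ CB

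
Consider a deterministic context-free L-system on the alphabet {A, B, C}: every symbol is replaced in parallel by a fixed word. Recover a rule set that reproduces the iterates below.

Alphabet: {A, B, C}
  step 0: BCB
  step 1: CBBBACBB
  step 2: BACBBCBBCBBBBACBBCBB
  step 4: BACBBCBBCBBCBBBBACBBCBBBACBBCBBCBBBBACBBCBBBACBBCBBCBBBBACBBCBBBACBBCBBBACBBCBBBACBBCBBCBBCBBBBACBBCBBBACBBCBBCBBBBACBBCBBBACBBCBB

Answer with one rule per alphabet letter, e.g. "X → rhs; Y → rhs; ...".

  step 1 ⇒ step 2: CBBBACBB ⇒ BA·CBB·CBB·CBB·B·BA·CBB·CBB
    A ↦ B
    B ↦ CBB
    C ↦ BA

A->B, B->CBB, C->BA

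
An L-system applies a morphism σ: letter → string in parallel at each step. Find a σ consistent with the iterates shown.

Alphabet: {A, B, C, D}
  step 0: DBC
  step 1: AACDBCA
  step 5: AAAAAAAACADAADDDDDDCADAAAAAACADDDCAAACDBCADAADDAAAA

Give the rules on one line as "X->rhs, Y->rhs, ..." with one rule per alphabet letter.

  step 0 ⇒ step 1: DBC ⇒ AA·CDB·CA
    B ↦ CDB
    C ↦ CA
    D ↦ AA
    A ↦ D  (constrained at step 1)

A->D, B->CDB, C->CA, D->AA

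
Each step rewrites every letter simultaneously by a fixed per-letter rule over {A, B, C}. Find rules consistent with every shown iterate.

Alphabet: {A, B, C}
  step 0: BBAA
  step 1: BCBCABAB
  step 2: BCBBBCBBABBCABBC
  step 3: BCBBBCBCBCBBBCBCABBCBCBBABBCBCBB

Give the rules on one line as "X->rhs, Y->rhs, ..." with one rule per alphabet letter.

A->AB, B->BC, C->BB

  step 2 ⇒ step 3: BCBBBCBBABBCABBC ⇒ BC·BB·BC·BC·BC·BB·BC·BC·AB·BC·BC·BB·AB·BC·BC·BB
    A ↦ AB
    B ↦ BC
    C ↦ BB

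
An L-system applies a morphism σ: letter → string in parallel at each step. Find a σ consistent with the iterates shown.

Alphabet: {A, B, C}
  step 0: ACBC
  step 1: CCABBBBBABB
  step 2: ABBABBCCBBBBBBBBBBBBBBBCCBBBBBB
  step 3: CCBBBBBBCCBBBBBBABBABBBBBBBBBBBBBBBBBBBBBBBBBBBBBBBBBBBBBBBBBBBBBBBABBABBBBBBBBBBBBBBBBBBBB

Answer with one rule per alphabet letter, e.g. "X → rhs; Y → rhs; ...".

  step 2 ⇒ step 3: ABBABBCCBBBBBBBBBBBBBBBCCBBBBBB ⇒ CC·BBB·BBB·CC·BBB·BBB·ABB·ABB·BBB·BBB·BBB·BBB·BBB·BBB·BBB·BBB·BBB·BBB·BBB·BBB·BBB·BBB·BBB·ABB·ABB·BBB·BBB·BBB·BBB·BBB·BBB
    A ↦ CC
    B ↦ BBB
    C ↦ ABB

A->CC, B->BBB, C->ABB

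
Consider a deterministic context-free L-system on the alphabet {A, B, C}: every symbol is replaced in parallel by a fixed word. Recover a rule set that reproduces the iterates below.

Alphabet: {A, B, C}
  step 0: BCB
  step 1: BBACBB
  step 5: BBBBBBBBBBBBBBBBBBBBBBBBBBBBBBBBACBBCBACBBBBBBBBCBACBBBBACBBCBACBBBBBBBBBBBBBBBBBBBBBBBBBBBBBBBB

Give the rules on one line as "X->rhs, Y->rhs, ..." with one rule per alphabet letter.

A->CB, B->BB, C->AC

  step 0 ⇒ step 1: BCB ⇒ BB·AC·BB
    B ↦ BB
    C ↦ AC
    A ↦ CB  (constrained at step 1)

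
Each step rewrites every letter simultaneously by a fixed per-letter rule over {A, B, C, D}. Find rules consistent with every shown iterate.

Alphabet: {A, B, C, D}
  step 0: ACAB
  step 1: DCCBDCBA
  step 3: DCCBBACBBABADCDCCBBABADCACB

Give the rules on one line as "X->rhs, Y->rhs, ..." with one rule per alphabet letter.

A->DC, B->BA, C->CB, D->A

  step 0 ⇒ step 1: ACAB ⇒ DC·CB·DC·BA
    A ↦ DC
    B ↦ BA
    C ↦ CB
    D ↦ A  (constrained at step 1)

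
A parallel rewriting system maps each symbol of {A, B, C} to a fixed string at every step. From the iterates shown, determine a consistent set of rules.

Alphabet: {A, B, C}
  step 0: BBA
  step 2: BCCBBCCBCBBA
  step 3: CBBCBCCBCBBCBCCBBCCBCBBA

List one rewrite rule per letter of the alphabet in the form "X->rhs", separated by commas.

A->BA, B->CB, C->BC

  step 2 ⇒ step 3: BCCBBCCBCBBA ⇒ CB·BC·BC·CB·CB·BC·BC·CB·BC·CB·CB·BA
    A ↦ BA
    B ↦ CB
    C ↦ BC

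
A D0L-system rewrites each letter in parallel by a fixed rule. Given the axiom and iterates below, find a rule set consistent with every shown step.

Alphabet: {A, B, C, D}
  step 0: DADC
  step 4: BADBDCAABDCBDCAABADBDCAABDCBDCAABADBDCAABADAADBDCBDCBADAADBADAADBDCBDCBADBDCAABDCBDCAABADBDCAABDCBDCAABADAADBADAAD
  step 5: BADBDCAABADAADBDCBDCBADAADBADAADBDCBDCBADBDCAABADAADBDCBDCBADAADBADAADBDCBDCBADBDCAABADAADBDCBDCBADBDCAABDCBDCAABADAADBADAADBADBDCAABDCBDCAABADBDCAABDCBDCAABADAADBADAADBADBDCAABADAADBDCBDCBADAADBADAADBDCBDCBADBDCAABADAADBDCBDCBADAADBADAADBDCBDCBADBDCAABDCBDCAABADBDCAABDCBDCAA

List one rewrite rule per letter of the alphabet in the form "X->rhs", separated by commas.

  step 4 ⇒ step 5: BADBDCAABDCBDCAABADBDCAABDCBDCAABADBDCAABADAADBDCBDCBADAADBADAADBDCBDCBADBDCAABDCBDCAABADBDCAABDCBDCAABADAADBADAAD ⇒ BAD·BDC·AA·BAD·AA·D·BDC·BDC·BAD·AA·D·BAD·AA·D·BDC·BDC·BAD·BDC·AA·BAD·AA·D·BDC·BDC·BAD·AA·D·BAD·AA·D·BDC·BDC·BAD·BDC·AA·BAD·AA·D·BDC·BDC·BAD·BDC·AA·BDC·BDC·AA·BAD·AA·D·BAD·AA·D·BAD·BDC·AA·BDC·BDC·AA·BAD·BDC·AA·BDC·BDC·AA·BAD·AA·D·BAD·AA·D·BAD·BDC·AA·BAD·AA·D·BDC·BDC·BAD·AA·D·BAD·AA·D·BDC·BDC·BAD·BDC·AA·BAD·AA·D·BDC·BDC·BAD·AA·D·BAD·AA·D·BDC·BDC·BAD·BDC·AA·BDC·BDC·AA·BAD·BDC·AA·BDC·BDC·AA
    A ↦ BDC
    B ↦ BAD
    C ↦ D
    D ↦ AA

A->BDC, B->BAD, C->D, D->AA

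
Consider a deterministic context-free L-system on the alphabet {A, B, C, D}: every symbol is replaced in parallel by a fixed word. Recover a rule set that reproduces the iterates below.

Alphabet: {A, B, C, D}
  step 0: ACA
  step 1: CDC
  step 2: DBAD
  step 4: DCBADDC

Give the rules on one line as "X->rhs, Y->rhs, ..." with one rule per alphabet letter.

A->C, B->D, C->D, D->BA

  step 1 ⇒ step 2: CDC ⇒ D·BA·D
    C ↦ D
    D ↦ BA
  step 0 ⇒ step 1: ACA ⇒ C·D·C
    A ↦ C
    B ↦ D  (constrained at step 2)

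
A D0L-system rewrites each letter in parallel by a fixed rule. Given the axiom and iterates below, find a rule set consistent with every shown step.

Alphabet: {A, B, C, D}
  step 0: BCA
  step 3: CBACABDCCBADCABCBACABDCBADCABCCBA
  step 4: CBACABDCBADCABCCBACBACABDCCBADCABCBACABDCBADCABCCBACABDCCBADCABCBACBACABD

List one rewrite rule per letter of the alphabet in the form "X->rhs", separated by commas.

  step 3 ⇒ step 4: CBACABDCCBADCABCBACABDCBADCABCCBA ⇒ CBA·CAB·D·CBA·D·CAB·C·CBA·CBA·CAB·D·C·CBA·D·CAB·CBA·CAB·D·CBA·D·CAB·C·CBA·CAB·D·C·CBA·D·CAB·CBA·CBA·CAB·D
    A ↦ D
    B ↦ CAB
    C ↦ CBA
    D ↦ C

A->D, B->CAB, C->CBA, D->C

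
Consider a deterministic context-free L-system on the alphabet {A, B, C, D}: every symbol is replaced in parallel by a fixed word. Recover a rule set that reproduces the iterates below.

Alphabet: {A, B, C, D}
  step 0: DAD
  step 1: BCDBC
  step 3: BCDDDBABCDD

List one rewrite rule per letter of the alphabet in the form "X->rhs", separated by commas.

A->D, B->D, C->BA, D->BC

  step 0 ⇒ step 1: DAD ⇒ BC·D·BC
    A ↦ D
    D ↦ BC
    B ↦ D  (constrained at step 1)
    C ↦ BA  (constrained at step 1)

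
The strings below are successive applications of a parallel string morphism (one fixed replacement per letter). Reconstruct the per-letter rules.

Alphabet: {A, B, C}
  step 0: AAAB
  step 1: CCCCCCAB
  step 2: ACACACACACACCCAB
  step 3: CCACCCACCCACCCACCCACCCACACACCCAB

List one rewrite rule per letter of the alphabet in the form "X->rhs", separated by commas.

  step 2 ⇒ step 3: ACACACACACACCCAB ⇒ CC·AC·CC·AC·CC·AC·CC·AC·CC·AC·CC·AC·AC·AC·CC·AB
    A ↦ CC
    B ↦ AB
    C ↦ AC

A->CC, B->AB, C->AC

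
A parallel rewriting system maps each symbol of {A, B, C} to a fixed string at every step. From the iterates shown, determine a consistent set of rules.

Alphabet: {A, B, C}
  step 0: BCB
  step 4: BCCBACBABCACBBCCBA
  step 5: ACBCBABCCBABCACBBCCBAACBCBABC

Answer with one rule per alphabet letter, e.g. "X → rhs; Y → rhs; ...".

A->BC, B->A, C->CB

  step 4 ⇒ step 5: BCCBACBABCACBBCCBA ⇒ A·CB·CB·A·BC·CB·A·BC·A·CB·BC·CB·A·A·CB·CB·A·BC
    A ↦ BC
    B ↦ A
    C ↦ CB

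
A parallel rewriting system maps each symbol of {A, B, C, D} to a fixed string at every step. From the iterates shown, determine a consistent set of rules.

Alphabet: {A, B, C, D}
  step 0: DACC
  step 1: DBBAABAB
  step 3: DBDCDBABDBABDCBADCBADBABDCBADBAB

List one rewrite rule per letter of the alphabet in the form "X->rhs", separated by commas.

  step 0 ⇒ step 1: DACC ⇒ DB·BA·AB·AB
    A ↦ BA
    C ↦ AB
    D ↦ DB
    B ↦ DC  (constrained at step 1)

A->BA, B->DC, C->AB, D->DB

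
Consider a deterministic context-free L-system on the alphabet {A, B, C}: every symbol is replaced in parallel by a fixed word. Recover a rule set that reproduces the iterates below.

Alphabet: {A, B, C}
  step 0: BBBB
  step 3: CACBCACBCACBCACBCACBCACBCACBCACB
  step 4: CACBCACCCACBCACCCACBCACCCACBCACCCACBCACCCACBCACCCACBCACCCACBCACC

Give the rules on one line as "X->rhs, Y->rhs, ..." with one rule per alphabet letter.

  step 3 ⇒ step 4: CACBCACBCACBCACBCACBCACBCACBCACB ⇒ CA·CB·CA·CC·CA·CB·CA·CC·CA·CB·CA·CC·CA·CB·CA·CC·CA·CB·CA·CC·CA·CB·CA·CC·CA·CB·CA·CC·CA·CB·CA·CC
    A ↦ CB
    B ↦ CC
    C ↦ CA

A->CB, B->CC, C->CA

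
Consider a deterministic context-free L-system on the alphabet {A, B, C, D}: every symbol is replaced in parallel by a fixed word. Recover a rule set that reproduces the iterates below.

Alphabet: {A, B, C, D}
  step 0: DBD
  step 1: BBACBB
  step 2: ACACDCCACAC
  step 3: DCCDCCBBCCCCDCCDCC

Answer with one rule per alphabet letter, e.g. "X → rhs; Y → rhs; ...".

A->D, B->AC, C->CC, D->BB

  step 2 ⇒ step 3: ACACDCCACAC ⇒ D·CC·D·CC·BB·CC·CC·D·CC·D·CC
    A ↦ D
    C ↦ CC
    D ↦ BB
  step 0 ⇒ step 1: DBD ⇒ BB·AC·BB
    B ↦ AC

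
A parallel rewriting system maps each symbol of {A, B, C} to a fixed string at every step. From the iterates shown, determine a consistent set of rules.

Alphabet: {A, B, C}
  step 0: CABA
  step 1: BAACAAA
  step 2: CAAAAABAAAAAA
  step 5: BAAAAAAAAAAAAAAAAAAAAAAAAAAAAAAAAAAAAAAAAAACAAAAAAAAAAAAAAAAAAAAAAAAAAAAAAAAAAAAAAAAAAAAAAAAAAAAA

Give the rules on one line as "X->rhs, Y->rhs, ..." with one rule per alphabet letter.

A->AA, B->CA, C->B

  step 1 ⇒ step 2: BAACAAA ⇒ CA·AA·AA·B·AA·AA·AA
    A ↦ AA
    B ↦ CA
    C ↦ B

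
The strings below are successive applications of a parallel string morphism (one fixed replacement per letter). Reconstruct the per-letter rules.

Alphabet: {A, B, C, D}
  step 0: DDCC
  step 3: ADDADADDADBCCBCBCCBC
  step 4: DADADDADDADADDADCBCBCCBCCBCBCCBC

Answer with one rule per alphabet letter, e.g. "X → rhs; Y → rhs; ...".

A->D, B->C, C->BC, D->AD

  step 3 ⇒ step 4: ADDADADDADBCCBCBCCBC ⇒ D·AD·AD·D·AD·D·AD·AD·D·AD·C·BC·BC·C·BC·C·BC·BC·C·BC
    A ↦ D
    B ↦ C
    C ↦ BC
    D ↦ AD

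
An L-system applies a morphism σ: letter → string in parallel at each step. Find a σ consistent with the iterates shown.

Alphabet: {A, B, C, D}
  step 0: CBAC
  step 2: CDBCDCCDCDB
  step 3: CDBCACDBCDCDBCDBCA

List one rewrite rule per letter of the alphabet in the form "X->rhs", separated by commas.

A->C, B->CA, C->CD, D->B

  step 2 ⇒ step 3: CDBCDCCDCDB ⇒ CD·B·CA·CD·B·CD·CD·B·CD·B·CA
    B ↦ CA
    C ↦ CD
    D ↦ B
    A ↦ C  (constrained at step 0)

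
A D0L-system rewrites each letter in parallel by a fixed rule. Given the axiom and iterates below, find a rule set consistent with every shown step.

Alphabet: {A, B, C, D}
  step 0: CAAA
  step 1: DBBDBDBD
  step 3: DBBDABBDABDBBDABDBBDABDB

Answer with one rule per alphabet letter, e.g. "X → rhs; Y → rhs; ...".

A->BD, B->AB, C->DB, D->C

  step 0 ⇒ step 1: CAAA ⇒ DB·BD·BD·BD
    A ↦ BD
    C ↦ DB
    B ↦ AB  (constrained at step 1)
    D ↦ C  (constrained at step 1)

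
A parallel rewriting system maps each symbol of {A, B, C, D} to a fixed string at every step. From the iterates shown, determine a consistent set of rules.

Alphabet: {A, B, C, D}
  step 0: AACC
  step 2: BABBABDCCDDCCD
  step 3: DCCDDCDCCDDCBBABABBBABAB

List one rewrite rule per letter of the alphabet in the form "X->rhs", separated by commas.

  step 2 ⇒ step 3: BABBABDCCDDCCD ⇒ DC·CD·DC·DC·CD·DC·B·BA·BA·B·B·BA·BA·B
    A ↦ CD
    B ↦ DC
    C ↦ BA
    D ↦ B

A->CD, B->DC, C->BA, D->B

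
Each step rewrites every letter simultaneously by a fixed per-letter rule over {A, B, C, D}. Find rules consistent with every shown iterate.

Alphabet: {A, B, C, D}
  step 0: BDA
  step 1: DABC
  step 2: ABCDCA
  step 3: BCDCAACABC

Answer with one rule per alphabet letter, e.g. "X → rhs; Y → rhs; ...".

A->BC, B->D, C->CA, D->A

  step 2 ⇒ step 3: ABCDCA ⇒ BC·D·CA·A·CA·BC
    A ↦ BC
    B ↦ D
    C ↦ CA
    D ↦ A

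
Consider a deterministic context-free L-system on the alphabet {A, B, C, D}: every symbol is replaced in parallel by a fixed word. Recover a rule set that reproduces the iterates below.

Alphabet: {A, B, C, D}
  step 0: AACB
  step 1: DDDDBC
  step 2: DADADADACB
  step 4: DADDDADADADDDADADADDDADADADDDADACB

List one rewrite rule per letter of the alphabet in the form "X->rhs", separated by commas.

A->DD, B->C, C->B, D->DA

  step 1 ⇒ step 2: DDDDBC ⇒ DA·DA·DA·DA·C·B
    B ↦ C
    C ↦ B
    D ↦ DA
  step 0 ⇒ step 1: AACB ⇒ DD·DD·B·C
    A ↦ DD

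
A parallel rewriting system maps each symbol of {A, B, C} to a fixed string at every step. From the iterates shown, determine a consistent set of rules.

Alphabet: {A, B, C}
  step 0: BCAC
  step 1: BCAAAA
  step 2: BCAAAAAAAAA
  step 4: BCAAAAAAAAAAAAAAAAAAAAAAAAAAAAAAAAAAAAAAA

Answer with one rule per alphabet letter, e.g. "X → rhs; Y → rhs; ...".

A->AA, B->BC, C->A

  step 1 ⇒ step 2: BCAAAA ⇒ BC·A·AA·AA·AA·AA
    A ↦ AA
    B ↦ BC
    C ↦ A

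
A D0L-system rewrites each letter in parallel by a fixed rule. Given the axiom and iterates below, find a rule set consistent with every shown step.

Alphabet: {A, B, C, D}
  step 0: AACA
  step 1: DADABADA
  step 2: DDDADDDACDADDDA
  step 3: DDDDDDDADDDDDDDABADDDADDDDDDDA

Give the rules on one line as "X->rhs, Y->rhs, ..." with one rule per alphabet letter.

  step 2 ⇒ step 3: DDDADDDACDADDDA ⇒ DD·DD·DD·DA·DD·DD·DD·DA·BA·DD·DA·DD·DD·DD·DA
    A ↦ DA
    C ↦ BA
    D ↦ DD
  step 1 ⇒ step 2: DADABADA ⇒ DD·DA·DD·DA·C·DA·DD·DA
    B ↦ C

A->DA, B->C, C->BA, D->DD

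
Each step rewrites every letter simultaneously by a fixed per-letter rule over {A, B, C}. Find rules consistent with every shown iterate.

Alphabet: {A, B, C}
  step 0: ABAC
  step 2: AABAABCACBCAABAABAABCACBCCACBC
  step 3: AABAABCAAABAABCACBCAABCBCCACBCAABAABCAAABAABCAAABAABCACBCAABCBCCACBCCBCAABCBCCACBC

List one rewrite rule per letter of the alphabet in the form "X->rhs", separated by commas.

  step 2 ⇒ step 3: AABAABCACBCAABAABAABCACBCCACBC ⇒ AAB·AAB·CA·AAB·AAB·CA·CBC·AAB·CBC·CA·CBC·AAB·AAB·CA·AAB·AAB·CA·AAB·AAB·CA·CBC·AAB·CBC·CA·CBC·CBC·AAB·CBC·CA·CBC
    A ↦ AAB
    B ↦ CA
    C ↦ CBC

A->AAB, B->CA, C->CBC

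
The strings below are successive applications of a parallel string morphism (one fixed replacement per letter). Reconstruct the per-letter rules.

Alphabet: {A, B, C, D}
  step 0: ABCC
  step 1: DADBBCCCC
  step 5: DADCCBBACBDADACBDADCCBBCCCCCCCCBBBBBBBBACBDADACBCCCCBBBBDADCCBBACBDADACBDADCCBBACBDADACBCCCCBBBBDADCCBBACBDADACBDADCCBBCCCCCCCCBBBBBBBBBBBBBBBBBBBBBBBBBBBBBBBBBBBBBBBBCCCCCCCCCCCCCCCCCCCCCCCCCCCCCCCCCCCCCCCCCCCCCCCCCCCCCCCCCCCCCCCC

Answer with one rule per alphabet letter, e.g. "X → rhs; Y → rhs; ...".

  step 0 ⇒ step 1: ABCC ⇒ DAD·BB·CC·CC
    A ↦ DAD
    B ↦ BB
    C ↦ CC
    D ↦ ACB  (constrained at step 1)

A->DAD, B->BB, C->CC, D->ACB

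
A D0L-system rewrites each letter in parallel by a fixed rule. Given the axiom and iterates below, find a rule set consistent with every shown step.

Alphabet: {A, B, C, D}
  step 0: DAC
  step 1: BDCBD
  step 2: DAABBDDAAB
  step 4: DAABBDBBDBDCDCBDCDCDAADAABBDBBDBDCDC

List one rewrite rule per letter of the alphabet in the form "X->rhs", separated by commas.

A->DC, B->DAA, C->BD, D->B

  step 1 ⇒ step 2: BDCBD ⇒ DAA·B·BD·DAA·B
    B ↦ DAA
    C ↦ BD
    D ↦ B
  step 0 ⇒ step 1: DAC ⇒ B·DC·BD
    A ↦ DC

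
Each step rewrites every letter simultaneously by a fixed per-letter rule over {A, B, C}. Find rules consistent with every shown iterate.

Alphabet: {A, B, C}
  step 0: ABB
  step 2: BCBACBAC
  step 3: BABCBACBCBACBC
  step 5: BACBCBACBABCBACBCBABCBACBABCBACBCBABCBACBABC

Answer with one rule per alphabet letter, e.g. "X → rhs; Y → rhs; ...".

  step 2 ⇒ step 3: BCBACBAC ⇒ BA·BC·BA·C·BC·BA·C·BC
    A ↦ C
    B ↦ BA
    C ↦ BC

A->C, B->BA, C->BC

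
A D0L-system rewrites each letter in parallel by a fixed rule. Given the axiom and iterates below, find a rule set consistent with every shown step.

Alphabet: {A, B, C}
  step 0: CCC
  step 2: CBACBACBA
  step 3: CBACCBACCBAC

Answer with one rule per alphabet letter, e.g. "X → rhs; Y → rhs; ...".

  step 2 ⇒ step 3: CBACBACBA ⇒ CB·A·C·CB·A·C·CB·A·C
    A ↦ C
    B ↦ A
    C ↦ CB

A->C, B->A, C->CB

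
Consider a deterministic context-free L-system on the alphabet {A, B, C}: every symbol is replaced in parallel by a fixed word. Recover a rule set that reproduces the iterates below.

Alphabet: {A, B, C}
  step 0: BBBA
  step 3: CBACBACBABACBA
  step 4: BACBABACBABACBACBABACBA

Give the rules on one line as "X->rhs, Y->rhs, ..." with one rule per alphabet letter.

A->BA, B->C, C->BA

  step 3 ⇒ step 4: CBACBACBABACBA ⇒ BA·C·BA·BA·C·BA·BA·C·BA·C·BA·BA·C·BA
    A ↦ BA
    B ↦ C
    C ↦ BA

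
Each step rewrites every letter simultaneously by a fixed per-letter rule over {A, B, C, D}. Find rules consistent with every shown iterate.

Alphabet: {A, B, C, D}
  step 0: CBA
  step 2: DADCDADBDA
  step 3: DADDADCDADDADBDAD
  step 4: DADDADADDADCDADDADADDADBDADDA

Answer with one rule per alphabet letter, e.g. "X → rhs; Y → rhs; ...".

  step 3 ⇒ step 4: DADDADCDADDADBDAD ⇒ DA·D·DA·DA·D·DA·DC·DA·D·DA·DA·D·DA·DB·DA·D·DA
    A ↦ D
    B ↦ DB
    C ↦ DC
    D ↦ DA

A->D, B->DB, C->DC, D->DA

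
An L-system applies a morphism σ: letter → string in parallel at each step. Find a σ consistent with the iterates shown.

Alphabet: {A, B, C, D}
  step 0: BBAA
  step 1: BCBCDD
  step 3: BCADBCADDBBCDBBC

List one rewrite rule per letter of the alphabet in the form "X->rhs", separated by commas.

A->D, B->BC, C->A, D->DB

  step 0 ⇒ step 1: BBAA ⇒ BC·BC·D·D
    A ↦ D
    B ↦ BC
    C ↦ A  (constrained at step 1)
    D ↦ DB  (constrained at step 1)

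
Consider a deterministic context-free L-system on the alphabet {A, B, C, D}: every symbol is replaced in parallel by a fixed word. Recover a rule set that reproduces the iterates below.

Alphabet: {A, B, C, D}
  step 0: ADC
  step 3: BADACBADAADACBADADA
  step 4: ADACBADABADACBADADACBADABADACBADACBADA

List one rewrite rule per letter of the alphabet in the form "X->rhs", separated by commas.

A->DA, B->A, C->B, D->CBA

  step 3 ⇒ step 4: BADACBADAADACBADADA ⇒ A·DA·CBA·DA·B·A·DA·CBA·DA·DA·CBA·DA·B·A·DA·CBA·DA·CBA·DA
    A ↦ DA
    B ↦ A
    C ↦ B
    D ↦ CBA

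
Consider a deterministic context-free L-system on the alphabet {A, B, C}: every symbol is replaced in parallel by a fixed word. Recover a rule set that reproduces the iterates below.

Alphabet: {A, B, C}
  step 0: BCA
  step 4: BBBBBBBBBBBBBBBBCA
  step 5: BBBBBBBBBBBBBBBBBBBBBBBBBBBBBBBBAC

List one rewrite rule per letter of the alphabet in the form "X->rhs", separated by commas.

  step 4 ⇒ step 5: BBBBBBBBBBBBBBBBCA ⇒ BB·BB·BB·BB·BB·BB·BB·BB·BB·BB·BB·BB·BB·BB·BB·BB·A·C
    A ↦ C
    B ↦ BB
    C ↦ A

A->C, B->BB, C->A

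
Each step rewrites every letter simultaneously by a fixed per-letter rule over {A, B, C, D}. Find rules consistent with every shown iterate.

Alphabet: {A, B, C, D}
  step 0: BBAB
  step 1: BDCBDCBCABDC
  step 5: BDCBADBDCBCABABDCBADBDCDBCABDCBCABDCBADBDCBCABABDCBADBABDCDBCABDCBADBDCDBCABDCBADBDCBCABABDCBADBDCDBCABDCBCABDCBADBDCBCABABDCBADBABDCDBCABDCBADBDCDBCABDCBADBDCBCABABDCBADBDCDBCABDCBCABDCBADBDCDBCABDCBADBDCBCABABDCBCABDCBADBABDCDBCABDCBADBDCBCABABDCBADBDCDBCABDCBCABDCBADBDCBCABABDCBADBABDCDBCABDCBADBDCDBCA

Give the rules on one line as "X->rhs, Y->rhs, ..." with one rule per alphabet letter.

  step 0 ⇒ step 1: BBAB ⇒ BDC·BDC·BCA·BDC
    A ↦ BCA
    B ↦ BDC
    C ↦ D  (constrained at step 1)
    D ↦ BA  (constrained at step 1)

A->BCA, B->BDC, C->D, D->BA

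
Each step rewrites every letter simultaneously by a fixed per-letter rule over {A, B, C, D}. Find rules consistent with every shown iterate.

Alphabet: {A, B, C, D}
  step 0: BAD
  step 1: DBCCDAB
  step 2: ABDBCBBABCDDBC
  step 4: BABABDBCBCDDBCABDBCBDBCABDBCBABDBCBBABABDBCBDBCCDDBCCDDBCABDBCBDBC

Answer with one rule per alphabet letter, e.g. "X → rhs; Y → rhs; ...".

  step 1 ⇒ step 2: DBCCDAB ⇒ AB·DBC·B·B·AB·CD·DBC
    A ↦ CD
    B ↦ DBC
    C ↦ B
    D ↦ AB

A->CD, B->DBC, C->B, D->AB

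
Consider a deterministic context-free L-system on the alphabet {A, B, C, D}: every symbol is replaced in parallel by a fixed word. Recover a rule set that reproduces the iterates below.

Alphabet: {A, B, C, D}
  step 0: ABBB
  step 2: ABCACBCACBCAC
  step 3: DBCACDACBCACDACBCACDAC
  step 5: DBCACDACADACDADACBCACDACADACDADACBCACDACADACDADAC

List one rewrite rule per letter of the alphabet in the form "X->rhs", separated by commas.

A->D, B->BC, C->AC, D->A

  step 2 ⇒ step 3: ABCACBCACBCAC ⇒ D·BC·AC·D·AC·BC·AC·D·AC·BC·AC·D·AC
    A ↦ D
    B ↦ BC
    C ↦ AC
    D ↦ A  (constrained at step 3)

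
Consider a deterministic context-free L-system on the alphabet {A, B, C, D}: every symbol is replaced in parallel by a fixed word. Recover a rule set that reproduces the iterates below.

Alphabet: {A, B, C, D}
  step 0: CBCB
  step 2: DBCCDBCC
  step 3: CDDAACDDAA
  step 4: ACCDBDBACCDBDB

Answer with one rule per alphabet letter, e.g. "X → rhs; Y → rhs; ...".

  step 3 ⇒ step 4: CDDAACDDAA ⇒ A·C·C·DB·DB·A·C·C·DB·DB
    A ↦ DB
    C ↦ A
    D ↦ C
  step 2 ⇒ step 3: DBCCDBCC ⇒ C·DD·A·A·C·DD·A·A
    B ↦ DD

A->DB, B->DD, C->A, D->C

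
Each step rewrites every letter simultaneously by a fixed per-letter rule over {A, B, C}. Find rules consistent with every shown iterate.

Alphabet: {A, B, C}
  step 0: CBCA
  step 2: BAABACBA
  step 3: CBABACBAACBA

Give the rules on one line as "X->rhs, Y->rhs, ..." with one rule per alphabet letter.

A->BA, B->C, C->A

  step 2 ⇒ step 3: BAABACBA ⇒ C·BA·BA·C·BA·A·C·BA
    A ↦ BA
    B ↦ C
    C ↦ A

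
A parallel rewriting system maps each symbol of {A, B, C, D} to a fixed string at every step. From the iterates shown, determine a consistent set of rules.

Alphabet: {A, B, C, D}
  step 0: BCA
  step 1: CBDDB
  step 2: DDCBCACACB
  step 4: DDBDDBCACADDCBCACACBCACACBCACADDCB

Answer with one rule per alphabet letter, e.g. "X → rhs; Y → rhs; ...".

A->B, B->CB, C->DD, D->CA

  step 1 ⇒ step 2: CBDDB ⇒ DD·CB·CA·CA·CB
    B ↦ CB
    C ↦ DD
    D ↦ CA
  step 0 ⇒ step 1: BCA ⇒ CB·DD·B
    A ↦ B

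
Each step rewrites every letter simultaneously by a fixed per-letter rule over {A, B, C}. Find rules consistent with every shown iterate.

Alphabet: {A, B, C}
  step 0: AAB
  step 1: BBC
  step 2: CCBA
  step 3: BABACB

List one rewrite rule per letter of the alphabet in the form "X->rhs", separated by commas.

A->B, B->C, C->BA

  step 2 ⇒ step 3: CCBA ⇒ BA·BA·C·B
    A ↦ B
    B ↦ C
    C ↦ BA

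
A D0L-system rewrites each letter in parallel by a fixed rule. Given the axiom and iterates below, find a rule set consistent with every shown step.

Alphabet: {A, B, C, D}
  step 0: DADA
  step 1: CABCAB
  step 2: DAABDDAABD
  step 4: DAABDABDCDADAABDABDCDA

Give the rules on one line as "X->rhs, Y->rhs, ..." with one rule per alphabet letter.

  step 1 ⇒ step 2: CABCAB ⇒ DA·AB·D·DA·AB·D
    A ↦ AB
    B ↦ D
    C ↦ DA
  step 0 ⇒ step 1: DADA ⇒ C·AB·C·AB
    D ↦ C

A->AB, B->D, C->DA, D->C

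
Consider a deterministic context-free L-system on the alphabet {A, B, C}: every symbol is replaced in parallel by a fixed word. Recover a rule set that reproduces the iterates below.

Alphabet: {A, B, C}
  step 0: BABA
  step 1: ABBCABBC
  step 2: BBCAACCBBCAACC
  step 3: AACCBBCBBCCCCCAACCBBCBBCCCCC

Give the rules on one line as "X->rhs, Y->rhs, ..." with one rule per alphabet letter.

A->BBC, B->A, C->CC

  step 2 ⇒ step 3: BBCAACCBBCAACC ⇒ A·A·CC·BBC·BBC·CC·CC·A·A·CC·BBC·BBC·CC·CC
    A ↦ BBC
    B ↦ A
    C ↦ CC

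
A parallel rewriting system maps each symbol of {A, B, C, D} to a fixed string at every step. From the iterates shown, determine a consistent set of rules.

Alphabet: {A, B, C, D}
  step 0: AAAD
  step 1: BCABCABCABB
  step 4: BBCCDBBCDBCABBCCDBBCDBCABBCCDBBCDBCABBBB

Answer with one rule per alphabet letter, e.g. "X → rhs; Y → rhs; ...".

  step 0 ⇒ step 1: AAAD ⇒ BCA·BCA·BCA·BB
    A ↦ BCA
    D ↦ BB
    B ↦ C  (constrained at step 1)
    C ↦ D  (constrained at step 1)

A->BCA, B->C, C->D, D->BB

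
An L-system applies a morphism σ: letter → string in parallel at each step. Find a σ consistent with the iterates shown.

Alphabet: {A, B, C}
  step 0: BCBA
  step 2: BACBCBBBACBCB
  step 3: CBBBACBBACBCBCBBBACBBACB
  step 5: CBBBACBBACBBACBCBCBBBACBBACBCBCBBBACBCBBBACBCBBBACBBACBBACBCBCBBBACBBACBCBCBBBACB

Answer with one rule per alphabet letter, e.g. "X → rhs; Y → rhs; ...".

  step 2 ⇒ step 3: BACBCBBBACBCB ⇒ CB·B·BA·CB·BA·CB·CB·CB·B·BA·CB·BA·CB
    A ↦ B
    B ↦ CB
    C ↦ BA

A->B, B->CB, C->BA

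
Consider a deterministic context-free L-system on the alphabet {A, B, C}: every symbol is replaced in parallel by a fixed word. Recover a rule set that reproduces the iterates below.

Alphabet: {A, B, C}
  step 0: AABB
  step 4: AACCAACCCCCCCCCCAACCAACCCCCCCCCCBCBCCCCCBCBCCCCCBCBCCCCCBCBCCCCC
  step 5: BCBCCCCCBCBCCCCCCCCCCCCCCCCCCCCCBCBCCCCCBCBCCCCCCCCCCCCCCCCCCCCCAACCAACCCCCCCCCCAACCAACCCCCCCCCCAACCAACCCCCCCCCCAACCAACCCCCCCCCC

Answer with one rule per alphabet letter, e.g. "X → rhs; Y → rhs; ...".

  step 4 ⇒ step 5: AACCAACCCCCCCCCCAACCAACCCCCCCCCCBCBCCCCCBCBCCCCCBCBCCCCCBCBCCCCC ⇒ BC·BC·CC·CC·BC·BC·CC·CC·CC·CC·CC·CC·CC·CC·CC·CC·BC·BC·CC·CC·BC·BC·CC·CC·CC·CC·CC·CC·CC·CC·CC·CC·AA·CC·AA·CC·CC·CC·CC·CC·AA·CC·AA·CC·CC·CC·CC·CC·AA·CC·AA·CC·CC·CC·CC·CC·AA·CC·AA·CC·CC·CC·CC·CC
    A ↦ BC
    B ↦ AA
    C ↦ CC

A->BC, B->AA, C->CC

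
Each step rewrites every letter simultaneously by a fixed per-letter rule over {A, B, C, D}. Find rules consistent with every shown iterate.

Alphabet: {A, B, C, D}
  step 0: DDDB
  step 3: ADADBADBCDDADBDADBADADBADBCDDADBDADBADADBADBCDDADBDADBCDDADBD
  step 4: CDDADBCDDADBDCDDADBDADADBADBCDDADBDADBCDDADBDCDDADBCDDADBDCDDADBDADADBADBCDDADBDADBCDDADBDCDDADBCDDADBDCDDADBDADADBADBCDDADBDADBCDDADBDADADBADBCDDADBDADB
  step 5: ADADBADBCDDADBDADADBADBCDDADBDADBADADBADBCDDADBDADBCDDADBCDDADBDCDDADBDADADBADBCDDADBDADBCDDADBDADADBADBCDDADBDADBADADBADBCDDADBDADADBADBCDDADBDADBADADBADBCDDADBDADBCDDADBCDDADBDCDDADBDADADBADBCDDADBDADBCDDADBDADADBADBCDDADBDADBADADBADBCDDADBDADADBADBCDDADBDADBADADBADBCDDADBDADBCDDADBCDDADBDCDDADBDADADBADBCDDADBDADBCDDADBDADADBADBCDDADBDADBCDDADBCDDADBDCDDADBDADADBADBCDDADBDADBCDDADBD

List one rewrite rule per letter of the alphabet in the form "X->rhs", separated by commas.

  step 4 ⇒ step 5: CDDADBCDDADBDCDDADBDADADBADBCDDADBDADBCDDADBDCDDADBCDDADBDCDDADBDADADBADBCDDADBDADBCDDADBDCDDADBCDDADBDCDDADBDADADBADBCDDADBDADBCDDADBDADADBADBCDDADBDADB ⇒ AD·ADB·ADB·CDD·ADB·D·AD·ADB·ADB·CDD·ADB·D·ADB·AD·ADB·ADB·CDD·ADB·D·ADB·CDD·ADB·CDD·ADB·D·CDD·ADB·D·AD·ADB·ADB·CDD·ADB·D·ADB·CDD·ADB·D·AD·ADB·ADB·CDD·ADB·D·ADB·AD·ADB·ADB·CDD·ADB·D·AD·ADB·ADB·CDD·ADB·D·ADB·AD·ADB·ADB·CDD·ADB·D·ADB·CDD·ADB·CDD·ADB·D·CDD·ADB·D·AD·ADB·ADB·CDD·ADB·D·ADB·CDD·ADB·D·AD·ADB·ADB·CDD·ADB·D·ADB·AD·ADB·ADB·CDD·ADB·D·AD·ADB·ADB·CDD·ADB·D·ADB·AD·ADB·ADB·CDD·ADB·D·ADB·CDD·ADB·CDD·ADB·D·CDD·ADB·D·AD·ADB·ADB·CDD·ADB·D·ADB·CDD·ADB·D·AD·ADB·ADB·CDD·ADB·D·ADB·CDD·ADB·CDD·ADB·D·CDD·ADB·D·AD·ADB·ADB·CDD·ADB·D·ADB·CDD·ADB·D
    A ↦ CDD
    B ↦ D
    C ↦ AD
    D ↦ ADB

A->CDD, B->D, C->AD, D->ADB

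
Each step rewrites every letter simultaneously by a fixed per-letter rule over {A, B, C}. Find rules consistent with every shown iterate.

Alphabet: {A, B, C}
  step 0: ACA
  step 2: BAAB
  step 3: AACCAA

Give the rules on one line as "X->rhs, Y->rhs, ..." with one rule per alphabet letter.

A->C, B->AA, C->B

  step 2 ⇒ step 3: BAAB ⇒ AA·C·C·AA
    A ↦ C
    B ↦ AA
    C ↦ B  (constrained at step 0)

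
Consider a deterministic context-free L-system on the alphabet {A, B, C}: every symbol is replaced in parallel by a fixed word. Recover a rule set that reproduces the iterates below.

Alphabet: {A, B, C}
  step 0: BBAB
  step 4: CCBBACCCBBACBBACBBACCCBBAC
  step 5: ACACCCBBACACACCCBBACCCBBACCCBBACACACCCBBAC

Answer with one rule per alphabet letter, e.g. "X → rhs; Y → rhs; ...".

A->BB, B->C, C->AC

  step 4 ⇒ step 5: CCBBACCCBBACBBACBBACCCBBAC ⇒ AC·AC·C·C·BB·AC·AC·AC·C·C·BB·AC·C·C·BB·AC·C·C·BB·AC·AC·AC·C·C·BB·AC
    A ↦ BB
    B ↦ C
    C ↦ AC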